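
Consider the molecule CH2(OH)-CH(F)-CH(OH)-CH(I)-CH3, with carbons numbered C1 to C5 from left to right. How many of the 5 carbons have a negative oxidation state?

2

Each bond to a more electronegative atom (O, N, halogen) counts +1, each bond to a less electronegative atom (H, metal, B, Si) counts −1, and each C–C bond counts 0. Tallying each carbon:
C1: 1C, 2H, 1O → 0 − 2 + 1 = -1
C2: 2C, 1H, 1F → 0 − 1 + 1 = 0
C3: 2C, 1H, 1O → 0 − 1 + 1 = 0
C4: 2C, 1H, 1I → 0 − 1 + 1 = 0
C5: 1C, 3H → 0 − 3 = -3
2 carbons (C1, C5) meet the condition.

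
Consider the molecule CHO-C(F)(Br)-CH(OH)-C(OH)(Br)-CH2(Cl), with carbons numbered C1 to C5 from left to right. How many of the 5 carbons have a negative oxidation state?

1

Count +1 for every bond to an atom more electronegative than carbon and −1 for every bond to one less electronegative; C–C bonds are 0. Tallying each carbon:
C1: 1C, 1H, 2O → 0 − 1 + 2 = +1
C2: 2C, 1F, 1Br → 0 + 1 + 1 = +2
C3: 2C, 1H, 1O → 0 − 1 + 1 = 0
C4: 2C, 1O, 1Br → 0 + 1 + 1 = +2
C5: 1C, 2H, 1Cl → 0 − 2 + 1 = -1
1 carbon (C5) meets the condition.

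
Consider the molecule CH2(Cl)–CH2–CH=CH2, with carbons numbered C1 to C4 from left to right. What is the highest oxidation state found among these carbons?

Each bond to a more electronegative atom (O, N, halogen) counts +1, each bond to a less electronegative atom (H, metal, B, Si) counts −1, and each C–C bond counts 0. Tallying each carbon:
C1: 1C, 2H, 1Cl → 0 − 2 + 1 = -1
C2: 2C, 2H → 0 − 2 = -2
C3: 3C, 1H → 0 − 1 = -1
C4: 2C, 2H → 0 − 2 = -2
The highest value is -1.

-1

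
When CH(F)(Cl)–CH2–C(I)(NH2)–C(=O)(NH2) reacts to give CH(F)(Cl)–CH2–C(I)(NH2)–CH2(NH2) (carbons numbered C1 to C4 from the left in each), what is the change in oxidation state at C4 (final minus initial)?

Before: C4 has 1 bond to C, 2 bonds to O, 1 bond to N → oxidation state +3.
After: C4 has 1 bond to C, 2 bonds to H, 1 bond to N → oxidation state -1.
Δ = -1 − (+3) = -4, so this is a reduction at C4.

-4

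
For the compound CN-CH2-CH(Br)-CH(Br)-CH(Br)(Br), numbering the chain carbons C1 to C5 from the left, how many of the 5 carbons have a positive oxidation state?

2

Bonds to more-electronegative neighbours contribute +1 each, bonds to H or metals contribute −1 each, and C–C bonds contribute 0. Tallying each carbon:
C1: 1C, 3N → 0 + 3 = +3
C2: 2C, 2H → 0 − 2 = -2
C3: 2C, 1H, 1Br → 0 − 1 + 1 = 0
C4: 2C, 1H, 1Br → 0 − 1 + 1 = 0
C5: 1C, 1H, 2Br → 0 − 1 + 2 = +1
2 carbons (C1, C5) meet the condition.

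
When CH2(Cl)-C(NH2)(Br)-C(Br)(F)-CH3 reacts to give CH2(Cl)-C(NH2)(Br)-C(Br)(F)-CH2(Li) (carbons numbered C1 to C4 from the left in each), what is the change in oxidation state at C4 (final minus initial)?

Before: C4 has 1 bond to C, 3 bonds to H → oxidation state -3.
After: C4 has 1 bond to C, 2 bonds to H, 1 bond to Li → oxidation state -3.
Δ = -3 − (-3) = 0, so no net redox change at C4.

0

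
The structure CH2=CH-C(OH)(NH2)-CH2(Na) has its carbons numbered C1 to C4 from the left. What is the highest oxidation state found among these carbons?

+2

Tallying each carbon's bonds:
C1: 2C, 2H → 0 − 2 = -2
C2: 3C, 1H → 0 − 1 = -1
C3: 2C, 1O, 1N → 0 + 1 + 1 = +2
C4: 1C, 2H, 1Na → 0 − 2 − 1 = -3
The highest value is +2.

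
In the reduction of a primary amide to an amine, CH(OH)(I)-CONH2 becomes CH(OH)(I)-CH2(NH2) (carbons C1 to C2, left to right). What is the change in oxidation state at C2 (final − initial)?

Before: C2 has 1 bond to C, 2 bonds to O, 1 bond to N → oxidation state +3.
After: C2 has 1 bond to C, 2 bonds to H, 1 bond to N → oxidation state -1.
Δ = -1 − (+3) = -4, so this is a reduction at C2.

-4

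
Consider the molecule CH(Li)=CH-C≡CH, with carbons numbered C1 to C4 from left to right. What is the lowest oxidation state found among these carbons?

Each bond to a more electronegative atom (O, N, halogen) counts +1, each bond to a less electronegative atom (H, metal, B, Si) counts −1, and each C–C bond counts 0. Tallying each carbon:
C1: 2C, 1H, 1Li → 0 − 1 − 1 = -2
C2: 3C, 1H → 0 − 1 = -1
C3: 4C → 0 = 0
C4: 3C, 1H → 0 − 1 = -1
The lowest value is -2.

-2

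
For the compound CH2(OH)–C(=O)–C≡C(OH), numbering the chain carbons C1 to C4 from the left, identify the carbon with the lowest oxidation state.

Tallying each carbon's bonds:
C1: 1C, 2H, 1O → 0 − 2 + 1 = -1
C2: 2C, 2O → 0 + 2 = +2
C3: 4C → 0 = 0
C4: 3C, 1O → 0 + 1 = +1
The most reduced carbon is C1 at -1.

C1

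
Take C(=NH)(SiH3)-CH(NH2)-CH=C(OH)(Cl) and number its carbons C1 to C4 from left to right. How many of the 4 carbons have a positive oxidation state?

2

Tallying each carbon's bonds:
C1: 1C, 2N, 1Si → 0 + 2 − 1 = +1
C2: 2C, 1H, 1N → 0 − 1 + 1 = 0
C3: 3C, 1H → 0 − 1 = -1
C4: 2C, 1O, 1Cl → 0 + 1 + 1 = +2
2 carbons (C1, C4) meet the condition.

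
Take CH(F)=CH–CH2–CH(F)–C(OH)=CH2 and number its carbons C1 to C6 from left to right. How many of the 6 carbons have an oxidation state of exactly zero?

Bonds to more-electronegative neighbours contribute +1 each, bonds to H or metals contribute −1 each, and C–C bonds contribute 0. Tallying each carbon:
C1: 2C, 1H, 1F → 0 − 1 + 1 = 0
C2: 3C, 1H → 0 − 1 = -1
C3: 2C, 2H → 0 − 2 = -2
C4: 2C, 1H, 1F → 0 − 1 + 1 = 0
C5: 3C, 1O → 0 + 1 = +1
C6: 2C, 2H → 0 − 2 = -2
2 carbons (C1, C4) meet the condition.

2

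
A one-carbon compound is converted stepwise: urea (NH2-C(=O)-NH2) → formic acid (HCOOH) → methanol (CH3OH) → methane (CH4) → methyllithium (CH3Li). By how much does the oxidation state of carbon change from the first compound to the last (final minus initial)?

Carbon oxidation states along the series — urea: +4, formic acid: +2, methanol: -2, methane: -4, methyllithium: -4.
Net change = -4 − (+4) = -8.

-8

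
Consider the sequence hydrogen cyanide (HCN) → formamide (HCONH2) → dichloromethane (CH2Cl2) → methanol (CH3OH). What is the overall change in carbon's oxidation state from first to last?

Carbon oxidation states along the series — hydrogen cyanide: +2, formamide: +2, dichloromethane: 0, methanol: -2.
Net change = -2 − (+2) = -4.

-4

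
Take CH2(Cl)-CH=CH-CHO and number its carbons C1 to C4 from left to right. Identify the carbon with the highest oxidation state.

C4

Count +1 for every bond to an atom more electronegative than carbon and −1 for every bond to one less electronegative; C–C bonds are 0. Tallying each carbon:
C1: 1C, 2H, 1Cl → 0 − 2 + 1 = -1
C2: 3C, 1H → 0 − 1 = -1
C3: 3C, 1H → 0 − 1 = -1
C4: 1C, 1H, 2O → 0 − 1 + 2 = +1
The most oxidised carbon is C4 at +1.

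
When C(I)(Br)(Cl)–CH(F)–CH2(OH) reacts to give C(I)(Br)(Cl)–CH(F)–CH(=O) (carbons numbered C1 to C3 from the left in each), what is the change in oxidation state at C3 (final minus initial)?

+2

Before: C3 has 1 bond to C, 2 bonds to H, 1 bond to O → oxidation state -1.
After: C3 has 1 bond to C, 1 bond to H, 2 bonds to O → oxidation state +1.
Δ = +1 − (-1) = +2, so this is an oxidation at C3.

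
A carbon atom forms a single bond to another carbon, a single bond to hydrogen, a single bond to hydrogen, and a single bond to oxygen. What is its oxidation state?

The carbon has one bond to C (0), one bond to H (-1), one bond to H (-1), one bond to O (+1).
Oxidation state = 0 − 1 − 1 + 1 = -1.

-1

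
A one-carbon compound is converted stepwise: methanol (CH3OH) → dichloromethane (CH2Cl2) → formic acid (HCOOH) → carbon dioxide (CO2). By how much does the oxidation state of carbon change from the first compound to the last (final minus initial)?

+6

Carbon oxidation states along the series — methanol: -2, dichloromethane: 0, formic acid: +2, carbon dioxide: +4.
Net change = +4 − (-2) = +6.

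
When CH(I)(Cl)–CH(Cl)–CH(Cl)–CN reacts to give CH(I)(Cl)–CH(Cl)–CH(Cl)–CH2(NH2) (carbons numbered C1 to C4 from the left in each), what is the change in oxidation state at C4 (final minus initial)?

Before: C4 has 1 bond to C, 3 bonds to N → oxidation state +3.
After: C4 has 1 bond to C, 2 bonds to H, 1 bond to N → oxidation state -1.
Δ = -1 − (+3) = -4, so this is a reduction at C4.

-4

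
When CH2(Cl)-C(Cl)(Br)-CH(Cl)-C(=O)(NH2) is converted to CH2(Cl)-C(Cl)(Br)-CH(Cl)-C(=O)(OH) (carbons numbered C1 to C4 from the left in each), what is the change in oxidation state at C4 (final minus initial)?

Before: C4 has 1 bond to C, 2 bonds to O, 1 bond to N → oxidation state +3.
After: C4 has 1 bond to C, 3 bonds to O → oxidation state +3.
Δ = +3 − (+3) = 0, so no net redox change at C4.

0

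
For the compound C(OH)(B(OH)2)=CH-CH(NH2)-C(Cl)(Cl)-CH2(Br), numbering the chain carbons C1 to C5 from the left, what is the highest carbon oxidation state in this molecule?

+2

Tallying each carbon's bonds:
C1: 2C, 1O, 1B → 0 + 1 − 1 = 0
C2: 3C, 1H → 0 − 1 = -1
C3: 2C, 1H, 1N → 0 − 1 + 1 = 0
C4: 2C, 2Cl → 0 + 2 = +2
C5: 1C, 2H, 1Br → 0 − 2 + 1 = -1
The highest value is +2.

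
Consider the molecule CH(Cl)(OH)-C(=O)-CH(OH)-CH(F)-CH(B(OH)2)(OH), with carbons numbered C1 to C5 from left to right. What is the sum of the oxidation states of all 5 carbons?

Tallying each carbon's bonds:
C1: 1C, 1H, 1O, 1Cl → 0 − 1 + 1 + 1 = +1
C2: 2C, 2O → 0 + 2 = +2
C3: 2C, 1H, 1O → 0 − 1 + 1 = 0
C4: 2C, 1H, 1F → 0 − 1 + 1 = 0
C5: 1C, 1H, 1O, 1B → 0 − 1 + 1 − 1 = -1
Sum = +1 + 2 + 0 + 0 − 1 = +2.

+2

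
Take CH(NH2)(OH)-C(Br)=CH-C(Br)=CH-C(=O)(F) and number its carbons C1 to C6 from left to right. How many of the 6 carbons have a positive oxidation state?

Tallying each carbon's bonds:
C1: 1C, 1H, 1O, 1N → 0 − 1 + 1 + 1 = +1
C2: 3C, 1Br → 0 + 1 = +1
C3: 3C, 1H → 0 − 1 = -1
C4: 3C, 1Br → 0 + 1 = +1
C5: 3C, 1H → 0 − 1 = -1
C6: 1C, 2O, 1F → 0 + 2 + 1 = +3
4 carbons (C1, C2, C4, C6) meet the condition.

4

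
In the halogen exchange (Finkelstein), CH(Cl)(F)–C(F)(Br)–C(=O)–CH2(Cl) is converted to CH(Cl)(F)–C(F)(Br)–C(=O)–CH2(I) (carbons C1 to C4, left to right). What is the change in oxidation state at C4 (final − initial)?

Before: C4 has 1 bond to C, 2 bonds to H, 1 bond to Cl → oxidation state -1.
After: C4 has 1 bond to C, 2 bonds to H, 1 bond to I → oxidation state -1.
Δ = -1 − (-1) = 0, so no net redox change at C4.

0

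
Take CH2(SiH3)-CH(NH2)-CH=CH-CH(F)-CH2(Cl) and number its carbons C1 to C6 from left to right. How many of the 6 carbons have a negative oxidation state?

4

Tallying each carbon's bonds:
C1: 1C, 2H, 1Si → 0 − 2 − 1 = -3
C2: 2C, 1H, 1N → 0 − 1 + 1 = 0
C3: 3C, 1H → 0 − 1 = -1
C4: 3C, 1H → 0 − 1 = -1
C5: 2C, 1H, 1F → 0 − 1 + 1 = 0
C6: 1C, 2H, 1Cl → 0 − 2 + 1 = -1
4 carbons (C1, C3, C4, C6) meet the condition.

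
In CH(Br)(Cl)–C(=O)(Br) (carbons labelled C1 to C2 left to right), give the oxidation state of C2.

+3

Assign +1 per bond to O/N/halogen, −1 per bond to H or an electropositive element, and 0 per bond to carbon.
C2 has one bond to C (0), a double bond to O (2×+1 = +2), one bond to Br (+1).
Oxidation state = 0 + 2 + 1 = +3.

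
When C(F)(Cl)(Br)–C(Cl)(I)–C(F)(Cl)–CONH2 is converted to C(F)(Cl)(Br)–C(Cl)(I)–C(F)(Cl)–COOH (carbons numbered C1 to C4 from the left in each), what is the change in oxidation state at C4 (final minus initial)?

Before: C4 has 1 bond to C, 2 bonds to O, 1 bond to N → oxidation state +3.
After: C4 has 1 bond to C, 3 bonds to O → oxidation state +3.
Δ = +3 − (+3) = 0, so no net redox change at C4.

0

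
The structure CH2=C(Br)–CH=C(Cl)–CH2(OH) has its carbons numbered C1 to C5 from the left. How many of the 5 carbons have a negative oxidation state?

Each bond to a more electronegative atom (O, N, halogen) counts +1, each bond to a less electronegative atom (H, metal, B, Si) counts −1, and each C–C bond counts 0. Tallying each carbon:
C1: 2C, 2H → 0 − 2 = -2
C2: 3C, 1Br → 0 + 1 = +1
C3: 3C, 1H → 0 − 1 = -1
C4: 3C, 1Cl → 0 + 1 = +1
C5: 1C, 2H, 1O → 0 − 2 + 1 = -1
3 carbons (C1, C3, C5) meet the condition.

3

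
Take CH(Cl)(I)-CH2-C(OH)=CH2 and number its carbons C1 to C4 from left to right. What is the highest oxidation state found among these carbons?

Tallying each carbon's bonds:
C1: 1C, 1H, 1Cl, 1I → 0 − 1 + 1 + 1 = +1
C2: 2C, 2H → 0 − 2 = -2
C3: 3C, 1O → 0 + 1 = +1
C4: 2C, 2H → 0 − 2 = -2
The highest value is +1.

+1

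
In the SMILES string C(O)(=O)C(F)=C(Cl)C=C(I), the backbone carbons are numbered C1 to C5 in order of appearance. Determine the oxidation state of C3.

+1

Count +1 for every bond to an atom more electronegative than carbon and −1 for every bond to one less electronegative; C–C bonds are 0.
C3 has a double bond to C (2×0 = 0), one bond to C (0), one bond to Cl (+1).
Oxidation state = 0 + 0 + 1 = +1.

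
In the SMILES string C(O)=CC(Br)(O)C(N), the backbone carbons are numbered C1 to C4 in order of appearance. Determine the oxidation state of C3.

+2

C3 has one bond to C (0), one bond to C (0), one bond to Br (+1), one bond to O (+1).
Oxidation state = 0 + 0 + 1 + 1 = +2.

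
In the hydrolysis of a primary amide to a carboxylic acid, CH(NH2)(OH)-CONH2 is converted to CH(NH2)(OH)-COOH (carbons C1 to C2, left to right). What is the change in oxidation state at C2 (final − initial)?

0

Before: C2 has 1 bond to C, 2 bonds to O, 1 bond to N → oxidation state +3.
After: C2 has 1 bond to C, 3 bonds to O → oxidation state +3.
Δ = +3 − (+3) = 0, so no net redox change at C2.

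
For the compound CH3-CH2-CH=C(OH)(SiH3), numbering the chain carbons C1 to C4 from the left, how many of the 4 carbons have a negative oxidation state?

3

Assign +1 per bond to O/N/halogen, −1 per bond to H or an electropositive element, and 0 per bond to carbon. Tallying each carbon:
C1: 1C, 3H → 0 − 3 = -3
C2: 2C, 2H → 0 − 2 = -2
C3: 3C, 1H → 0 − 1 = -1
C4: 2C, 1O, 1Si → 0 + 1 − 1 = 0
3 carbons (C1, C2, C3) meet the condition.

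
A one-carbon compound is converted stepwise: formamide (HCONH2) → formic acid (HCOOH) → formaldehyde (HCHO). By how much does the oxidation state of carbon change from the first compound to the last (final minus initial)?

-2

Carbon oxidation states along the series — formamide: +2, formic acid: +2, formaldehyde: 0.
Net change = 0 − (+2) = -2.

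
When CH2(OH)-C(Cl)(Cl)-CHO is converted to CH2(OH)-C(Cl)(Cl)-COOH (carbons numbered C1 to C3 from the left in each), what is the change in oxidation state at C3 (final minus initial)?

+2

Before: C3 has 1 bond to C, 1 bond to H, 2 bonds to O → oxidation state +1.
After: C3 has 1 bond to C, 3 bonds to O → oxidation state +3.
Δ = +3 − (+1) = +2, so this is an oxidation at C3.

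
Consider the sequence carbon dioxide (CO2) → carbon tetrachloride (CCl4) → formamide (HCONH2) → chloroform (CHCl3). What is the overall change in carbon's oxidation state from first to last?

Carbon oxidation states along the series — carbon dioxide: +4, carbon tetrachloride: +4, formamide: +2, chloroform: +2.
Net change = +2 − (+4) = -2.

-2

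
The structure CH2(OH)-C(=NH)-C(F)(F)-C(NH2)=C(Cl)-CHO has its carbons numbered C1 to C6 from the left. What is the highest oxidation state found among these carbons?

Each bond to a more electronegative atom (O, N, halogen) counts +1, each bond to a less electronegative atom (H, metal, B, Si) counts −1, and each C–C bond counts 0. Tallying each carbon:
C1: 1C, 2H, 1O → 0 − 2 + 1 = -1
C2: 2C, 2N → 0 + 2 = +2
C3: 2C, 2F → 0 + 2 = +2
C4: 3C, 1N → 0 + 1 = +1
C5: 3C, 1Cl → 0 + 1 = +1
C6: 1C, 1H, 2O → 0 − 1 + 2 = +1
The highest value is +2.

+2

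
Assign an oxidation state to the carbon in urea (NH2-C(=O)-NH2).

Bonds to more-electronegative neighbours contribute +1 each, bonds to H or metals contribute −1 each, and C–C bonds contribute 0.
The carbon has one bond to N (+1), a double bond to O (2×+1 = +2), one bond to N (+1).
Oxidation state = +1 + 2 + 1 = +4.

+4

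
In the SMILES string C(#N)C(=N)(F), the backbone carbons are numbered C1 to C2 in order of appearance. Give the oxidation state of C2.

+3

C2 has one bond to C (0), a double bond to N (2×+1 = +2), one bond to F (+1).
Oxidation state = 0 + 2 + 1 = +3.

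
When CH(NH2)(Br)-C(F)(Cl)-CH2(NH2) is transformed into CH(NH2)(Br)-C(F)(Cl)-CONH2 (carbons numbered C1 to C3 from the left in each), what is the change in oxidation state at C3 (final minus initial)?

+4

Before: C3 has 1 bond to C, 2 bonds to H, 1 bond to N → oxidation state -1.
After: C3 has 1 bond to C, 2 bonds to O, 1 bond to N → oxidation state +3.
Δ = +3 − (-1) = +4, so this is an oxidation at C3.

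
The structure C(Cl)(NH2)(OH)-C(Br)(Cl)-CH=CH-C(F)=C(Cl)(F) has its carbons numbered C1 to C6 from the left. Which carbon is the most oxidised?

Each bond to a more electronegative atom (O, N, halogen) counts +1, each bond to a less electronegative atom (H, metal, B, Si) counts −1, and each C–C bond counts 0. Tallying each carbon:
C1: 1C, 1O, 1N, 1Cl → 0 + 1 + 1 + 1 = +3
C2: 2C, 1Cl, 1Br → 0 + 1 + 1 = +2
C3: 3C, 1H → 0 − 1 = -1
C4: 3C, 1H → 0 − 1 = -1
C5: 3C, 1F → 0 + 1 = +1
C6: 2C, 1F, 1Cl → 0 + 1 + 1 = +2
The most oxidised carbon is C1 at +3.

C1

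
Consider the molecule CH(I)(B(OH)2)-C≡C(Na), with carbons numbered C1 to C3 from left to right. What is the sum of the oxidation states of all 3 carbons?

Tallying each carbon's bonds:
C1: 1C, 1H, 1I, 1B → 0 − 1 + 1 − 1 = -1
C2: 4C → 0 = 0
C3: 3C, 1Na → 0 − 1 = -1
Sum = -1 + 0 − 1 = -2.

-2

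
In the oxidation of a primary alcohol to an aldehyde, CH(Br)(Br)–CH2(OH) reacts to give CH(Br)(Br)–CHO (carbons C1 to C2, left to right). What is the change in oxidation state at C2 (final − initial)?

Before: C2 has 1 bond to C, 2 bonds to H, 1 bond to O → oxidation state -1.
After: C2 has 1 bond to C, 1 bond to H, 2 bonds to O → oxidation state +1.
Δ = +1 − (-1) = +2, so this is an oxidation at C2.

+2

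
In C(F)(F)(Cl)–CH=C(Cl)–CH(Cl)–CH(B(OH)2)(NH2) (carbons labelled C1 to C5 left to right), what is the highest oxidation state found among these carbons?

+3

Tallying each carbon's bonds:
C1: 1C, 2F, 1Cl → 0 + 2 + 1 = +3
C2: 3C, 1H → 0 − 1 = -1
C3: 3C, 1Cl → 0 + 1 = +1
C4: 2C, 1H, 1Cl → 0 − 1 + 1 = 0
C5: 1C, 1H, 1N, 1B → 0 − 1 + 1 − 1 = -1
The highest value is +3.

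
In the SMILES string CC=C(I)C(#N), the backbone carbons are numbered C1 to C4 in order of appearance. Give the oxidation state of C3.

+1

C3 has a double bond to C (2×0 = 0), one bond to C (0), one bond to I (+1).
Oxidation state = 0 + 0 + 1 = +1.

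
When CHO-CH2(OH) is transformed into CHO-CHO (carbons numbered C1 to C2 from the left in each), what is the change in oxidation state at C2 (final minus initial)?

+2

Before: C2 has 1 bond to C, 2 bonds to H, 1 bond to O → oxidation state -1.
After: C2 has 1 bond to C, 1 bond to H, 2 bonds to O → oxidation state +1.
Δ = +1 − (-1) = +2, so this is an oxidation at C2.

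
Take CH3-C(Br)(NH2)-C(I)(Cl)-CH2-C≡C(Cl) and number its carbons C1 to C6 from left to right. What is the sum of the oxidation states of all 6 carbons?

0

Bonds to more-electronegative neighbours contribute +1 each, bonds to H or metals contribute −1 each, and C–C bonds contribute 0. Tallying each carbon:
C1: 1C, 3H → 0 − 3 = -3
C2: 2C, 1N, 1Br → 0 + 1 + 1 = +2
C3: 2C, 1Cl, 1I → 0 + 1 + 1 = +2
C4: 2C, 2H → 0 − 2 = -2
C5: 4C → 0 = 0
C6: 3C, 1Cl → 0 + 1 = +1
Sum = -3 + 2 + 2 − 2 + 0 + 1 = 0.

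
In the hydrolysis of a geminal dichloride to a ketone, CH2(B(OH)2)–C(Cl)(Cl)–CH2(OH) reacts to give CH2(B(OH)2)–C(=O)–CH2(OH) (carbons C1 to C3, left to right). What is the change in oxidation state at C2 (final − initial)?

0

Before: C2 has 2 bonds to C, 2 bonds to Cl → oxidation state +2.
After: C2 has 2 bonds to C, 2 bonds to O → oxidation state +2.
Δ = +2 − (+2) = 0, so no net redox change at C2.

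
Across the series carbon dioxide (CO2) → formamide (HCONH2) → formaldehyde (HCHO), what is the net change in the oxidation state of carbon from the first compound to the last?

Carbon oxidation states along the series — carbon dioxide: +4, formamide: +2, formaldehyde: 0.
Net change = 0 − (+4) = -4.

-4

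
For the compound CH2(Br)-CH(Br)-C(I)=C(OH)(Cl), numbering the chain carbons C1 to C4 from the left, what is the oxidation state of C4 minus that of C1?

+3

C4: 2C, 1O, 1Cl → 0 + 1 + 1 = +2
C1: 1C, 2H, 1Br → 0 − 2 + 1 = -1
Difference: +2 − (-1) = +3.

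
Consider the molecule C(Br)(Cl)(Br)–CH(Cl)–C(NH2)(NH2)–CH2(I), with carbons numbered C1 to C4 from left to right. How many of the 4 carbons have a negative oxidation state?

Bonds to more-electronegative neighbours contribute +1 each, bonds to H or metals contribute −1 each, and C–C bonds contribute 0. Tallying each carbon:
C1: 1C, 1Cl, 2Br → 0 + 1 + 2 = +3
C2: 2C, 1H, 1Cl → 0 − 1 + 1 = 0
C3: 2C, 2N → 0 + 2 = +2
C4: 1C, 2H, 1I → 0 − 2 + 1 = -1
1 carbon (C4) meets the condition.

1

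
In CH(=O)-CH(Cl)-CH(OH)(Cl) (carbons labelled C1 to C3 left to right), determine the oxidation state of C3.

+1

C3 has one bond to C (0), one bond to H (-1), one bond to O (+1), one bond to Cl (+1).
Oxidation state = 0 − 1 + 1 + 1 = +1.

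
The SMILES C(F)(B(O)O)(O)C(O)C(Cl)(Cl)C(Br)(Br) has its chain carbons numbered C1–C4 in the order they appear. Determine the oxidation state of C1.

C1 has one bond to C (0), one bond to F (+1), one bond to B (-1), one bond to O (+1).
Oxidation state = 0 + 1 − 1 + 1 = +1.

+1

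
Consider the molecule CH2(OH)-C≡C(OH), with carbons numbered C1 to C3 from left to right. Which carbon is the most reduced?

C1

Tallying each carbon's bonds:
C1: 1C, 2H, 1O → 0 − 2 + 1 = -1
C2: 4C → 0 = 0
C3: 3C, 1O → 0 + 1 = +1
The most reduced carbon is C1 at -1.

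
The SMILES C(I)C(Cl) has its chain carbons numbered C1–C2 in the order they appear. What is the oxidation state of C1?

Bonds to more-electronegative neighbours contribute +1 each, bonds to H or metals contribute −1 each, and C–C bonds contribute 0.
C1 has one bond to C (0), one bond to H (-1), one bond to I (+1), one bond to H (-1).
Oxidation state = 0 − 1 + 1 − 1 = -1.

-1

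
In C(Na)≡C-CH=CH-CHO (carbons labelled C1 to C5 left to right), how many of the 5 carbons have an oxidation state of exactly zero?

Tallying each carbon's bonds:
C1: 3C, 1Na → 0 − 1 = -1
C2: 4C → 0 = 0
C3: 3C, 1H → 0 − 1 = -1
C4: 3C, 1H → 0 − 1 = -1
C5: 1C, 1H, 2O → 0 − 1 + 2 = +1
1 carbon (C2) meets the condition.

1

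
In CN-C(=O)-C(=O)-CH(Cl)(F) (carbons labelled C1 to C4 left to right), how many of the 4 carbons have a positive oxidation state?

Each bond to a more electronegative atom (O, N, halogen) counts +1, each bond to a less electronegative atom (H, metal, B, Si) counts −1, and each C–C bond counts 0. Tallying each carbon:
C1: 1C, 3N → 0 + 3 = +3
C2: 2C, 2O → 0 + 2 = +2
C3: 2C, 2O → 0 + 2 = +2
C4: 1C, 1H, 1F, 1Cl → 0 − 1 + 1 + 1 = +1
4 carbons (C1, C2, C3, C4) meet the condition.

4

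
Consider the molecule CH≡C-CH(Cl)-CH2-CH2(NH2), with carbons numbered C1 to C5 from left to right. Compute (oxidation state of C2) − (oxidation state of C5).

+1

C2: 4C → 0 = 0
C5: 1C, 2H, 1N → 0 − 2 + 1 = -1
Difference: 0 − (-1) = +1.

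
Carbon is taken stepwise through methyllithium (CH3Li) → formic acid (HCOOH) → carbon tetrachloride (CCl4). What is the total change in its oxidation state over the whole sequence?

Carbon oxidation states along the series — methyllithium: -4, formic acid: +2, carbon tetrachloride: +4.
Net change = +4 − (-4) = +8.

+8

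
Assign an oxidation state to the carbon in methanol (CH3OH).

The carbon has one bond to H (-1), one bond to H (-1), one bond to H (-1), one bond to O (+1).
Oxidation state = -1 − 1 − 1 + 1 = -2.

-2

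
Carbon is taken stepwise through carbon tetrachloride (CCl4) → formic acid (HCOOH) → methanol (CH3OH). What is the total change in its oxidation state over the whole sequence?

-6

Carbon oxidation states along the series — carbon tetrachloride: +4, formic acid: +2, methanol: -2.
Net change = -2 − (+4) = -6.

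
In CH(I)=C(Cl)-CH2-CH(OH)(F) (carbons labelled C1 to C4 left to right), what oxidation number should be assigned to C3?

Bonds to more-electronegative neighbours contribute +1 each, bonds to H or metals contribute −1 each, and C–C bonds contribute 0.
C3 has one bond to C (0), one bond to C (0), one bond to H (-1), one bond to H (-1).
Oxidation state = 0 + 0 − 1 − 1 = -2.

-2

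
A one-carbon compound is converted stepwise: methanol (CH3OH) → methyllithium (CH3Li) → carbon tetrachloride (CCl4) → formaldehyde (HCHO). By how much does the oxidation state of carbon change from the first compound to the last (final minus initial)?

Carbon oxidation states along the series — methanol: -2, methyllithium: -4, carbon tetrachloride: +4, formaldehyde: 0.
Net change = 0 − (-2) = +2.

+2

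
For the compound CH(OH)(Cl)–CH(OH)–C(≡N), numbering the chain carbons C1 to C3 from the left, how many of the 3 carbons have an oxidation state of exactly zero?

1

Tallying each carbon's bonds:
C1: 1C, 1H, 1O, 1Cl → 0 − 1 + 1 + 1 = +1
C2: 2C, 1H, 1O → 0 − 1 + 1 = 0
C3: 1C, 3N → 0 + 3 = +3
1 carbon (C2) meets the condition.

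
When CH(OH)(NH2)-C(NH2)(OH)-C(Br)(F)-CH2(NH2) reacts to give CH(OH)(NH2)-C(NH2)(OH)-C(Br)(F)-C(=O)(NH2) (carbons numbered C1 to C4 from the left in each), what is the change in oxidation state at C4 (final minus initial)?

Before: C4 has 1 bond to C, 2 bonds to H, 1 bond to N → oxidation state -1.
After: C4 has 1 bond to C, 2 bonds to O, 1 bond to N → oxidation state +3.
Δ = +3 − (-1) = +4, so this is an oxidation at C4.

+4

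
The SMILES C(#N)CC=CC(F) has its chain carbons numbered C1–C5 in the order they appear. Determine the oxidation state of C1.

+3

Assign +1 per bond to O/N/halogen, −1 per bond to H or an electropositive element, and 0 per bond to carbon.
C1 has one bond to C (0), a triple bond to N (3×+1 = +3).
Oxidation state = 0 + 3 = +3.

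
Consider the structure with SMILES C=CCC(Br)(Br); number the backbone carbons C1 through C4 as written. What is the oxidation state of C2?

Count +1 for every bond to an atom more electronegative than carbon and −1 for every bond to one less electronegative; C–C bonds are 0.
C2 has a double bond to C (2×0 = 0), one bond to C (0), one bond to H (-1).
Oxidation state = 0 + 0 − 1 = -1.

-1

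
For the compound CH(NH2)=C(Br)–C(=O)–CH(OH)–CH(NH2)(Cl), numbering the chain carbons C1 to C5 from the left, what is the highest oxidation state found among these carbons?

Tallying each carbon's bonds:
C1: 2C, 1H, 1N → 0 − 1 + 1 = 0
C2: 3C, 1Br → 0 + 1 = +1
C3: 2C, 2O → 0 + 2 = +2
C4: 2C, 1H, 1O → 0 − 1 + 1 = 0
C5: 1C, 1H, 1N, 1Cl → 0 − 1 + 1 + 1 = +1
The highest value is +2.

+2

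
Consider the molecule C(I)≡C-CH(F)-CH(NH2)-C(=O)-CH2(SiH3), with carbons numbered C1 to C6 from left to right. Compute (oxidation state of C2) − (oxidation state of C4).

C2: 4C → 0 = 0
C4: 2C, 1H, 1N → 0 − 1 + 1 = 0
Difference: 0 − (0) = 0.

0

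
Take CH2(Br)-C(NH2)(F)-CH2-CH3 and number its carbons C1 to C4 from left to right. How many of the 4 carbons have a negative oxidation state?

3

Tallying each carbon's bonds:
C1: 1C, 2H, 1Br → 0 − 2 + 1 = -1
C2: 2C, 1N, 1F → 0 + 1 + 1 = +2
C3: 2C, 2H → 0 − 2 = -2
C4: 1C, 3H → 0 − 3 = -3
3 carbons (C1, C3, C4) meet the condition.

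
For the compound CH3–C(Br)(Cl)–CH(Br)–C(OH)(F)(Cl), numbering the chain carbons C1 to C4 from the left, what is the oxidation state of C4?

+3

C4 has one bond to C (0), one bond to O (+1), one bond to F (+1), one bond to Cl (+1).
Oxidation state = 0 + 1 + 1 + 1 = +3.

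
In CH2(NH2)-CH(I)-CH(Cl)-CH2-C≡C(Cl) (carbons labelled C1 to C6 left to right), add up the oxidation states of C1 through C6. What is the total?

Bonds to more-electronegative neighbours contribute +1 each, bonds to H or metals contribute −1 each, and C–C bonds contribute 0. Tallying each carbon:
C1: 1C, 2H, 1N → 0 − 2 + 1 = -1
C2: 2C, 1H, 1I → 0 − 1 + 1 = 0
C3: 2C, 1H, 1Cl → 0 − 1 + 1 = 0
C4: 2C, 2H → 0 − 2 = -2
C5: 4C → 0 = 0
C6: 3C, 1Cl → 0 + 1 = +1
Sum = -1 + 0 + 0 − 2 + 0 + 1 = -2.

-2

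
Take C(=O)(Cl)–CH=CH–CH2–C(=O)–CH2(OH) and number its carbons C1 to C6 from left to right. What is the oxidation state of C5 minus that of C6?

+3

C5: 2C, 2O → 0 + 2 = +2
C6: 1C, 2H, 1O → 0 − 2 + 1 = -1
Difference: +2 − (-1) = +3.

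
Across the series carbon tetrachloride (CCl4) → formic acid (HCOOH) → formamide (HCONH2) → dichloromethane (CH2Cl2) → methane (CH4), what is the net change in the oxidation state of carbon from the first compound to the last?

-8

Carbon oxidation states along the series — carbon tetrachloride: +4, formic acid: +2, formamide: +2, dichloromethane: 0, methane: -4.
Net change = -4 − (+4) = -8.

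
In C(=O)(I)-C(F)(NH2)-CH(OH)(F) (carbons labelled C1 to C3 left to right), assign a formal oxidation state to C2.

C2 has one bond to C (0), one bond to C (0), one bond to F (+1), one bond to N (+1).
Oxidation state = 0 + 0 + 1 + 1 = +2.

+2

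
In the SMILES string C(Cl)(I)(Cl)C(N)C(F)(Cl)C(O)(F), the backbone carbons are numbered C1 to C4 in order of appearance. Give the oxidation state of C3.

+2

Assign +1 per bond to O/N/halogen, −1 per bond to H or an electropositive element, and 0 per bond to carbon.
C3 has one bond to C (0), one bond to C (0), one bond to F (+1), one bond to Cl (+1).
Oxidation state = 0 + 0 + 1 + 1 = +2.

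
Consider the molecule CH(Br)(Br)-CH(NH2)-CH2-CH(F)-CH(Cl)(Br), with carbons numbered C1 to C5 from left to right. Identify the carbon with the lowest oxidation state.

C3

Tallying each carbon's bonds:
C1: 1C, 1H, 2Br → 0 − 1 + 2 = +1
C2: 2C, 1H, 1N → 0 − 1 + 1 = 0
C3: 2C, 2H → 0 − 2 = -2
C4: 2C, 1H, 1F → 0 − 1 + 1 = 0
C5: 1C, 1H, 1Cl, 1Br → 0 − 1 + 1 + 1 = +1
The most reduced carbon is C3 at -2.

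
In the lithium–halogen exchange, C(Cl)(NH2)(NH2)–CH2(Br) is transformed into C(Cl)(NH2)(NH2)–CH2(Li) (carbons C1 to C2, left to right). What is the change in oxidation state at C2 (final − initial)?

Before: C2 has 1 bond to C, 2 bonds to H, 1 bond to Br → oxidation state -1.
After: C2 has 1 bond to C, 2 bonds to H, 1 bond to Li → oxidation state -3.
Δ = -3 − (-1) = -2, so this is a reduction at C2.

-2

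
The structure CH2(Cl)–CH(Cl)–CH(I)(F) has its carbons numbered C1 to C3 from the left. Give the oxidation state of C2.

0

Bonds to more-electronegative neighbours contribute +1 each, bonds to H or metals contribute −1 each, and C–C bonds contribute 0.
C2 has one bond to C (0), one bond to C (0), one bond to Cl (+1), one bond to H (-1).
Oxidation state = 0 + 0 + 1 − 1 = 0.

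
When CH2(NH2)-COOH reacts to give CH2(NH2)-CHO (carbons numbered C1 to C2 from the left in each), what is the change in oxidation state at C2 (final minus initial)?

Before: C2 has 1 bond to C, 3 bonds to O → oxidation state +3.
After: C2 has 1 bond to C, 1 bond to H, 2 bonds to O → oxidation state +1.
Δ = +1 − (+3) = -2, so this is a reduction at C2.

-2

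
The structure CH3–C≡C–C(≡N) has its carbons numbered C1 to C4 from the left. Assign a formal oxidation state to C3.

Each bond to a more electronegative atom (O, N, halogen) counts +1, each bond to a less electronegative atom (H, metal, B, Si) counts −1, and each C–C bond counts 0.
C3 has a triple bond to C (3×0 = 0), one bond to C (0).
Oxidation state = 0 + 0 = 0.

0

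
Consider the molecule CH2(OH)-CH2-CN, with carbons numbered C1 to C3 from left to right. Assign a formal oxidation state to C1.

-1

Bonds to more-electronegative neighbours contribute +1 each, bonds to H or metals contribute −1 each, and C–C bonds contribute 0.
C1 has one bond to C (0), one bond to H (-1), one bond to O (+1), one bond to H (-1).
Oxidation state = 0 − 1 + 1 − 1 = -1.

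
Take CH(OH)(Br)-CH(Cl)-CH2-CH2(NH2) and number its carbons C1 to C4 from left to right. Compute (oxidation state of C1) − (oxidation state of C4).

+2

C1: 1C, 1H, 1O, 1Br → 0 − 1 + 1 + 1 = +1
C4: 1C, 2H, 1N → 0 − 2 + 1 = -1
Difference: +1 − (-1) = +2.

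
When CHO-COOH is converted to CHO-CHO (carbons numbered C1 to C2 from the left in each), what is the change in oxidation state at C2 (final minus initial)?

-2

Before: C2 has 1 bond to C, 3 bonds to O → oxidation state +3.
After: C2 has 1 bond to C, 1 bond to H, 2 bonds to O → oxidation state +1.
Δ = +1 − (+3) = -2, so this is a reduction at C2.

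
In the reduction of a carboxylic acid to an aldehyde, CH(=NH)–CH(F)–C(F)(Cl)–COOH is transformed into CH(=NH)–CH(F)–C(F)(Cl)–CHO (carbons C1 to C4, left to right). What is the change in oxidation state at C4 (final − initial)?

-2

Before: C4 has 1 bond to C, 3 bonds to O → oxidation state +3.
After: C4 has 1 bond to C, 1 bond to H, 2 bonds to O → oxidation state +1.
Δ = +1 − (+3) = -2, so this is a reduction at C4.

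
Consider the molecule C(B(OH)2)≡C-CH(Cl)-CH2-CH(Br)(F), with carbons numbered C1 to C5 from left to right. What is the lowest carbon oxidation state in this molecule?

Bonds to more-electronegative neighbours contribute +1 each, bonds to H or metals contribute −1 each, and C–C bonds contribute 0. Tallying each carbon:
C1: 3C, 1B → 0 − 1 = -1
C2: 4C → 0 = 0
C3: 2C, 1H, 1Cl → 0 − 1 + 1 = 0
C4: 2C, 2H → 0 − 2 = -2
C5: 1C, 1H, 1F, 1Br → 0 − 1 + 1 + 1 = +1
The lowest value is -2.

-2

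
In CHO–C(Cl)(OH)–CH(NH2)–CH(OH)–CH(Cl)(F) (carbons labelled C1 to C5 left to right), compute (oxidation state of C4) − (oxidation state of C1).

C4: 2C, 1H, 1O → 0 − 1 + 1 = 0
C1: 1C, 1H, 2O → 0 − 1 + 2 = +1
Difference: 0 − (+1) = -1.

-1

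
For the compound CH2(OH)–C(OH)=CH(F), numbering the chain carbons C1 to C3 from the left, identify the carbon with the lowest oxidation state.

Bonds to more-electronegative neighbours contribute +1 each, bonds to H or metals contribute −1 each, and C–C bonds contribute 0. Tallying each carbon:
C1: 1C, 2H, 1O → 0 − 2 + 1 = -1
C2: 3C, 1O → 0 + 1 = +1
C3: 2C, 1H, 1F → 0 − 1 + 1 = 0
The most reduced carbon is C1 at -1.

C1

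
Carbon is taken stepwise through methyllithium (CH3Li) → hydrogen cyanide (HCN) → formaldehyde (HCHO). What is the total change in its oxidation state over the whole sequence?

+4

Carbon oxidation states along the series — methyllithium: -4, hydrogen cyanide: +2, formaldehyde: 0.
Net change = 0 − (-4) = +4.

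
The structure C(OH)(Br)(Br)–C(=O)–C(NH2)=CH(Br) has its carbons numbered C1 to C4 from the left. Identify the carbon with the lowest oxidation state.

C4

Bonds to more-electronegative neighbours contribute +1 each, bonds to H or metals contribute −1 each, and C–C bonds contribute 0. Tallying each carbon:
C1: 1C, 1O, 2Br → 0 + 1 + 2 = +3
C2: 2C, 2O → 0 + 2 = +2
C3: 3C, 1N → 0 + 1 = +1
C4: 2C, 1H, 1Br → 0 − 1 + 1 = 0
The most reduced carbon is C4 at 0.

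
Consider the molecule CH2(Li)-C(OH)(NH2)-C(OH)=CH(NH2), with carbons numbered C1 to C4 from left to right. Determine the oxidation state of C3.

+1

Count +1 for every bond to an atom more electronegative than carbon and −1 for every bond to one less electronegative; C–C bonds are 0.
C3 has one bond to C (0), a double bond to C (2×0 = 0), one bond to O (+1).
Oxidation state = 0 + 0 + 1 = +1.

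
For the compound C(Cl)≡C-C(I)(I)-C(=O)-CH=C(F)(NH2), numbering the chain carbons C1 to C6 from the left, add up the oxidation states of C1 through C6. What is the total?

+6

Tallying each carbon's bonds:
C1: 3C, 1Cl → 0 + 1 = +1
C2: 4C → 0 = 0
C3: 2C, 2I → 0 + 2 = +2
C4: 2C, 2O → 0 + 2 = +2
C5: 3C, 1H → 0 − 1 = -1
C6: 2C, 1N, 1F → 0 + 1 + 1 = +2
Sum = +1 + 0 + 2 + 2 − 1 + 2 = +6.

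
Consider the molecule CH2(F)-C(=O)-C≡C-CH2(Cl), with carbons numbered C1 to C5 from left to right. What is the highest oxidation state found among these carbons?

Tallying each carbon's bonds:
C1: 1C, 2H, 1F → 0 − 2 + 1 = -1
C2: 2C, 2O → 0 + 2 = +2
C3: 4C → 0 = 0
C4: 4C → 0 = 0
C5: 1C, 2H, 1Cl → 0 − 2 + 1 = -1
The highest value is +2.

+2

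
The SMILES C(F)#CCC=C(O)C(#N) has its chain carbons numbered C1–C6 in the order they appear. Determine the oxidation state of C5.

Assign +1 per bond to O/N/halogen, −1 per bond to H or an electropositive element, and 0 per bond to carbon.
C5 has a double bond to C (2×0 = 0), one bond to C (0), one bond to O (+1).
Oxidation state = 0 + 0 + 1 = +1.

+1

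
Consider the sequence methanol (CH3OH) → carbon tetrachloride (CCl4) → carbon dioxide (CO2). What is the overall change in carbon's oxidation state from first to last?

+6

Carbon oxidation states along the series — methanol: -2, carbon tetrachloride: +4, carbon dioxide: +4.
Net change = +4 − (-2) = +6.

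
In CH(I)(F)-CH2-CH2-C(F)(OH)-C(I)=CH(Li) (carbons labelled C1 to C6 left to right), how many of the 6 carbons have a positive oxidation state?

3

Tallying each carbon's bonds:
C1: 1C, 1H, 1F, 1I → 0 − 1 + 1 + 1 = +1
C2: 2C, 2H → 0 − 2 = -2
C3: 2C, 2H → 0 − 2 = -2
C4: 2C, 1O, 1F → 0 + 1 + 1 = +2
C5: 3C, 1I → 0 + 1 = +1
C6: 2C, 1H, 1Li → 0 − 1 − 1 = -2
3 carbons (C1, C4, C5) meet the condition.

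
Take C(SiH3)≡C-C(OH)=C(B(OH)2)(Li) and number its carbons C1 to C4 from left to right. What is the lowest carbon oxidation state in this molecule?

Count +1 for every bond to an atom more electronegative than carbon and −1 for every bond to one less electronegative; C–C bonds are 0. Tallying each carbon:
C1: 3C, 1Si → 0 − 1 = -1
C2: 4C → 0 = 0
C3: 3C, 1O → 0 + 1 = +1
C4: 2C, 1Li, 1B → 0 − 1 − 1 = -2
The lowest value is -2.

-2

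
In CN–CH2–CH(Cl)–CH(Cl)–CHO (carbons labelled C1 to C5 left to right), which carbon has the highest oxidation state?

Assign +1 per bond to O/N/halogen, −1 per bond to H or an electropositive element, and 0 per bond to carbon. Tallying each carbon:
C1: 1C, 3N → 0 + 3 = +3
C2: 2C, 2H → 0 − 2 = -2
C3: 2C, 1H, 1Cl → 0 − 1 + 1 = 0
C4: 2C, 1H, 1Cl → 0 − 1 + 1 = 0
C5: 1C, 1H, 2O → 0 − 1 + 2 = +1
The most oxidised carbon is C1 at +3.

C1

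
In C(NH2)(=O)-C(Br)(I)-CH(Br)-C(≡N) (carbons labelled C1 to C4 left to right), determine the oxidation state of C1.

C1 has one bond to C (0), one bond to N (+1), a double bond to O (2×+1 = +2).
Oxidation state = 0 + 1 + 2 = +3.

+3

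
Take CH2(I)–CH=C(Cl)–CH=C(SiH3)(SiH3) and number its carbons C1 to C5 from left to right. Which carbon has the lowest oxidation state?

Bonds to more-electronegative neighbours contribute +1 each, bonds to H or metals contribute −1 each, and C–C bonds contribute 0. Tallying each carbon:
C1: 1C, 2H, 1I → 0 − 2 + 1 = -1
C2: 3C, 1H → 0 − 1 = -1
C3: 3C, 1Cl → 0 + 1 = +1
C4: 3C, 1H → 0 − 1 = -1
C5: 2C, 2Si → 0 − 2 = -2
The most reduced carbon is C5 at -2.

C5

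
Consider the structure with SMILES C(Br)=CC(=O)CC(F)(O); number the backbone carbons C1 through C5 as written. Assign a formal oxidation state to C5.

+1

Bonds to more-electronegative neighbours contribute +1 each, bonds to H or metals contribute −1 each, and C–C bonds contribute 0.
C5 has one bond to C (0), one bond to H (-1), one bond to F (+1), one bond to O (+1).
Oxidation state = 0 − 1 + 1 + 1 = +1.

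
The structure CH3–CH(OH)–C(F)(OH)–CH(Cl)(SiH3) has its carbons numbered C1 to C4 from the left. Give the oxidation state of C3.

+2

Bonds to more-electronegative neighbours contribute +1 each, bonds to H or metals contribute −1 each, and C–C bonds contribute 0.
C3 has one bond to C (0), one bond to C (0), one bond to F (+1), one bond to O (+1).
Oxidation state = 0 + 0 + 1 + 1 = +2.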